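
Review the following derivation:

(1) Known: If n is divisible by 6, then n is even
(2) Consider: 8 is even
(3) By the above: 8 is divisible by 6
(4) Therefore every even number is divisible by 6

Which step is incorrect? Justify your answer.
Step 3: By the above: 8 is divisible by 6

Step 3 commits the fallacy of affirming the consequent. The known fact 'divisible by 6 → even' does NOT imply 'even → divisible by 6'. That would be the converse, which is false. For example, 8 is even but 8 ÷ 6 = 1.33, which is not an integer.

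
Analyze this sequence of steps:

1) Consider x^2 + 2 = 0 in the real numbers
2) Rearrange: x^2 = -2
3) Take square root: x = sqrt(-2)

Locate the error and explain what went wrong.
Step 3: Take square root: x = sqrt(-2)

Step 3 takes the square root of -2, which is negative. In the real number system, the square root of a negative number is undefined. The equation x^2 + 2 = 0 has no real solutions. Square roots of negative numbers only exist in the complex numbers.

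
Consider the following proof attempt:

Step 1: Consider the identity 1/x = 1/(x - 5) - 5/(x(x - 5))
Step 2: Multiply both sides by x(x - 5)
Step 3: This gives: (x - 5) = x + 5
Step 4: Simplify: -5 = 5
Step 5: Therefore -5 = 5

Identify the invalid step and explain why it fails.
Step 3: This gives: (x - 5) = x + 5

Step 3 makes a sign error when clearing denominators. Multiplying -5/(x(x - 5)) by x(x - 5) gives -5, not +5. The correct result is (x - 5) = x - 5, which is trivially true, not (x - 5) = x + 5. (Step 1 is a valid identity: 1/(x - 5) - 5/(x(x - 5)) = (x - 5)/(x(x - 5)) = 1/x.)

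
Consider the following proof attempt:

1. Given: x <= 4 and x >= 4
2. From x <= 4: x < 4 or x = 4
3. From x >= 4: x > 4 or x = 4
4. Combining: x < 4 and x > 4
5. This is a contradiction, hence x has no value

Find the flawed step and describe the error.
Step 4: Combining: x < 4 and x > 4

Step 4 incorrectly combines the conditions. From x <= 4 and x >= 4, the intersection is x = 4. The error treats the 'or' cases as 'and' requirements. The correct conclusion is that x = 4 is the unique solution, not that no solution exists.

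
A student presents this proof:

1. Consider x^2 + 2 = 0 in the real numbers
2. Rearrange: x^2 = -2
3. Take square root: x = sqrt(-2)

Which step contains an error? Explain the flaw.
Step 3: Take square root: x = sqrt(-2)

Step 3 takes the square root of -2, which is negative. In the real number system, the square root of a negative number is undefined. The equation x^2 + 2 = 0 has no real solutions. Square roots of negative numbers only exist in the complex numbers.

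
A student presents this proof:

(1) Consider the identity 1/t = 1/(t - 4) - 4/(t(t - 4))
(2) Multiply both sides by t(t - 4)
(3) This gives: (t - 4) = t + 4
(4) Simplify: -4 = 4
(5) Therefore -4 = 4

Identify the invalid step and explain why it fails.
Step 3: This gives: (t - 4) = t + 4

Step 3 makes a sign error when clearing denominators. Multiplying -4/(t(t - 4)) by t(t - 4) gives -4, not +4. The correct result is (t - 4) = t - 4, which is trivially true, not (t - 4) = t + 4. (Step 1 is a valid identity: 1/(t - 4) - 4/(t(t - 4)) = (t - 4)/(t(t - 4)) = 1/t.)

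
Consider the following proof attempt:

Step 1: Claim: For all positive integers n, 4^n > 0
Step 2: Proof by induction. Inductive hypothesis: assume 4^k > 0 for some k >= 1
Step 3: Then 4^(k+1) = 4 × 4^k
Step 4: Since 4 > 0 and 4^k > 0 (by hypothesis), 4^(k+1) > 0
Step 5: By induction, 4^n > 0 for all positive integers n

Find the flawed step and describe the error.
Step 5: By induction, 4^n > 0 for all positive integers n

Step 5 concludes the proof by induction, but no base case was ever established. A valid induction proof requires: (1) a base case proving 4^1 > 0, and (2) an inductive step showing IF 4^k > 0 THEN 4^(k+1) > 0. Steps 2-4 correctly establish the inductive step, but without the base case the conclusion in step 5 does not follow.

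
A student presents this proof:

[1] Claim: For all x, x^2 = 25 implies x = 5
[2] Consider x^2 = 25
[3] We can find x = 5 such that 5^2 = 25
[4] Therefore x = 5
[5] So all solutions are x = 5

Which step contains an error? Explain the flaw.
Step 4: Therefore x = 5

Step 4 incorrectly concludes that x = 5 is the only solution. The proof shows that x = 5 is A solution (existence), but does not show it is the ONLY solution (uniqueness). In fact, x = -5 is also a solution since (-5)^2 = 25. Finding one solution doesn't prove there are no others.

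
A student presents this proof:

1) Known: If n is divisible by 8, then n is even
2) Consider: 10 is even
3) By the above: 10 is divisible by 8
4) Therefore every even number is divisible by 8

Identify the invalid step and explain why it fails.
Step 3: By the above: 10 is divisible by 8

Step 3 commits the fallacy of affirming the consequent. The known fact 'divisible by 8 → even' does NOT imply 'even → divisible by 8'. That would be the converse, which is false. For example, 10 is even but 10 ÷ 8 = 1.25, which is not an integer.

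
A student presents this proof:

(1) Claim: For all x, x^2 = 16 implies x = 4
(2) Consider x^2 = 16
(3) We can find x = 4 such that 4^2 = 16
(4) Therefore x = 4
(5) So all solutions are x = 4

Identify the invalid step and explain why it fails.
Step 4: Therefore x = 4

Step 4 incorrectly concludes that x = 4 is the only solution. The proof shows that x = 4 is A solution (existence), but does not show it is the ONLY solution (uniqueness). In fact, x = -4 is also a solution since (-4)^2 = 16. Finding one solution doesn't prove there are no others.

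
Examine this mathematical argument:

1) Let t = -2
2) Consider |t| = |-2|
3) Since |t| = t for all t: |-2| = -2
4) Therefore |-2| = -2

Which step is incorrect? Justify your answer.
Step 3: Since |t| = t for all t: |-2| = -2

Step 3 incorrectly states that |t| = t for all t. The correct definition is |t| = t when t >= 0, and |t| = -t when t < 0. Since -2 < 0, we have |-2| = -(-2) = 2, not -2.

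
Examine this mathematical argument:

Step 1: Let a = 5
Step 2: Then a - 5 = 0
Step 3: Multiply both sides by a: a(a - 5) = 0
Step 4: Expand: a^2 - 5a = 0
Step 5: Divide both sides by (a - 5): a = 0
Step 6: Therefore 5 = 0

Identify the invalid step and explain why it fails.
Step 5: Divide both sides by (a - 5): a = 0

Step 5 divides both sides by (a - 5). However, since a = 5, we have (a - 5) = 0. Division by zero is undefined, making this step invalid.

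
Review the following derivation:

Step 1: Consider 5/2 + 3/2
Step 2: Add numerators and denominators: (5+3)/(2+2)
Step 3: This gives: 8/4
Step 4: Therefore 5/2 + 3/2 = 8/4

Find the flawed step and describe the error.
Step 2: Add numerators and denominators: (5+3)/(2+2)

Step 2 incorrectly adds fractions by separately adding numerators and denominators. This is wrong. The correct method requires a common denominator: 5/2 + 3/2 = (5×2 + 3×2)/(2×2) = 16/4 = 4. The method used gives 8/4, which is different.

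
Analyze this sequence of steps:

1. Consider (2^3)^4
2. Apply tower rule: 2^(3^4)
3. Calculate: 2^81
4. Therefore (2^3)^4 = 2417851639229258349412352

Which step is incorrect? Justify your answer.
Step 2: Apply tower rule: 2^(3^4)

Step 2 incorrectly states that (a^b)^c = a^(b^c). The correct rule is (a^b)^c = a^(b×c). The actual value is (2^3)^4 = 2^12 = 4096, not 2^81 = 2417851639229258349412352.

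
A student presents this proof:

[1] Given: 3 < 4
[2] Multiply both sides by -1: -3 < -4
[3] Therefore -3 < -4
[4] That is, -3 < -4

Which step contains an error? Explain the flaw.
Step 2: Multiply both sides by -1: -3 < -4

Step 2 multiplies both sides by -1 but fails to reverse the inequality sign. When multiplying (or dividing) an inequality by a negative number, the direction must be reversed. Since 3 < 4, we should get -3 > -4, i.e., -3 > -4.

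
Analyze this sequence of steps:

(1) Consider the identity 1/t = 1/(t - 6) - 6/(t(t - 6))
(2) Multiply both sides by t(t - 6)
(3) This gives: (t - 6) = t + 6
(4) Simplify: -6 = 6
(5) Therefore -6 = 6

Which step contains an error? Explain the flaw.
Step 3: This gives: (t - 6) = t + 6

Step 3 makes a sign error when clearing denominators. Multiplying -6/(t(t - 6)) by t(t - 6) gives -6, not +6. The correct result is (t - 6) = t - 6, which is trivially true, not (t - 6) = t + 6. (Step 1 is a valid identity: 1/(t - 6) - 6/(t(t - 6)) = (t - 6)/(t(t - 6)) = 1/t.)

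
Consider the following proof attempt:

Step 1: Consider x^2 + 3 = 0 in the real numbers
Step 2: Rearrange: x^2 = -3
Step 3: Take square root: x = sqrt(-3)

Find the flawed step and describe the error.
Step 3: Take square root: x = sqrt(-3)

Step 3 takes the square root of -3, which is negative. In the real number system, the square root of a negative number is undefined. The equation x^2 + 3 = 0 has no real solutions. Square roots of negative numbers only exist in the complex numbers.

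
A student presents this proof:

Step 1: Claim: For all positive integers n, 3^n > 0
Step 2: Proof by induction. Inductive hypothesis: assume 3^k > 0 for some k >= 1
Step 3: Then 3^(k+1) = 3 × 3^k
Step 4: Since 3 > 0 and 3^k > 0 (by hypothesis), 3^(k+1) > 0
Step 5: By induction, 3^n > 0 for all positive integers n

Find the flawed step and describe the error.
Step 5: By induction, 3^n > 0 for all positive integers n

Step 5 concludes the proof by induction, but no base case was ever established. A valid induction proof requires: (1) a base case proving 3^1 > 0, and (2) an inductive step showing IF 3^k > 0 THEN 3^(k+1) > 0. Steps 2-4 correctly establish the inductive step, but without the base case the conclusion in step 5 does not follow.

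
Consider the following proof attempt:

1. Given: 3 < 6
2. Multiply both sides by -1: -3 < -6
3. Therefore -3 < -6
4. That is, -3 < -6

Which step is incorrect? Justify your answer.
Step 2: Multiply both sides by -1: -3 < -6

Step 2 multiplies both sides by -1 but fails to reverse the inequality sign. When multiplying (or dividing) an inequality by a negative number, the direction must be reversed. Since 3 < 6, we should get -3 > -6, i.e., -3 > -6.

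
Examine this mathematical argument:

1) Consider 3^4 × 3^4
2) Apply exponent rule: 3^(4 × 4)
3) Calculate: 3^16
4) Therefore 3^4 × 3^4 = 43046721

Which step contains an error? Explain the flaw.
Step 2: Apply exponent rule: 3^(4 × 4)

Step 2 incorrectly states that a^b × a^c = a^(b×c). The correct rule is a^b × a^c = a^(b+c). The actual value is 3^4 × 3^4 = 3^8 = 6561, not 3^16 = 43046721.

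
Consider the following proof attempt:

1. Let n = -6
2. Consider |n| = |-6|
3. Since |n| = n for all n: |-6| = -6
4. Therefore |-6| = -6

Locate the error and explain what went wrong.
Step 3: Since |n| = n for all n: |-6| = -6

Step 3 incorrectly states that |n| = n for all n. The correct definition is |n| = n when n >= 0, and |n| = -n when n < 0. Since -6 < 0, we have |-6| = -(-6) = 6, not -6.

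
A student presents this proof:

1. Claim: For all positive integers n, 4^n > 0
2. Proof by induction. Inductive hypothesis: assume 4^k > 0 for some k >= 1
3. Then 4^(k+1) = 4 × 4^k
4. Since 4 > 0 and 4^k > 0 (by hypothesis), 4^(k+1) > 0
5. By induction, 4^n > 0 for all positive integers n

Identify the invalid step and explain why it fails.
Step 5: By induction, 4^n > 0 for all positive integers n

Step 5 concludes the proof by induction, but no base case was ever established. A valid induction proof requires: (1) a base case proving 4^1 > 0, and (2) an inductive step showing IF 4^k > 0 THEN 4^(k+1) > 0. Steps 2-4 correctly establish the inductive step, but without the base case the conclusion in step 5 does not follow.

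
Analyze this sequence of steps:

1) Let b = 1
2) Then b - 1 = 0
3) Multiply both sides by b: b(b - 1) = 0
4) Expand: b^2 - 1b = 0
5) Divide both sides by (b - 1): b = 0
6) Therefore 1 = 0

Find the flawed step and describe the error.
Step 5: Divide both sides by (b - 1): b = 0

Step 5 divides both sides by (b - 1). However, since b = 1, we have (b - 1) = 0. Division by zero is undefined, making this step invalid.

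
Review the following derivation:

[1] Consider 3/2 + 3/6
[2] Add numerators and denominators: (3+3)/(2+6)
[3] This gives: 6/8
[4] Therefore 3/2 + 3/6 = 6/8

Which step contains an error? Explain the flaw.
Step 2: Add numerators and denominators: (3+3)/(2+6)

Step 2 incorrectly adds fractions by separately adding numerators and denominators. This is wrong. The correct method requires a common denominator: 3/2 + 3/6 = (3×6 + 3×2)/(2×6) = 24/12 = 2. The method used gives 6/8, which is different.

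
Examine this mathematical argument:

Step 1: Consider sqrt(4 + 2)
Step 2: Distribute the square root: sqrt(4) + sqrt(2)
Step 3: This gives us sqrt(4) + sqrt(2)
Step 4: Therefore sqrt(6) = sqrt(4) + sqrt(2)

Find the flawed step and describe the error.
Step 2: Distribute the square root: sqrt(4) + sqrt(2)

Step 2 incorrectly 'distributes' the square root over addition. The square root function does not distribute: sqrt(a + b) ≠ sqrt(a) + sqrt(b). In fact, sqrt(4 + 2) = sqrt(6) ≈ 2.4495, while sqrt(4) + sqrt(2) ≈ 3.4142.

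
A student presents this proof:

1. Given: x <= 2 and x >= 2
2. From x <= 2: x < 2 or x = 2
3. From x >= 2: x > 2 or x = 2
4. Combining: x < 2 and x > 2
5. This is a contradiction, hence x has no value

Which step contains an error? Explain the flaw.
Step 4: Combining: x < 2 and x > 2

Step 4 incorrectly combines the conditions. From x <= 2 and x >= 2, the intersection is x = 2. The error treats the 'or' cases as 'and' requirements. The correct conclusion is that x = 2 is the unique solution, not that no solution exists.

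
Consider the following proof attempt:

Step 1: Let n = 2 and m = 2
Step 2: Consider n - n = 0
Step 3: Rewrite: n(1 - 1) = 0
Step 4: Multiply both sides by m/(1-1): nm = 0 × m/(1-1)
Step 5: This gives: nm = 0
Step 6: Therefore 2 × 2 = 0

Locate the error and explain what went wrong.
Step 4: Multiply both sides by m/(1-1): nm = 0 × m/(1-1)

Step 4 multiplies both sides by m/(1-1). However, 1-1 = 0, so this is multiplication by m/0, which is undefined. We cannot multiply by an undefined expression.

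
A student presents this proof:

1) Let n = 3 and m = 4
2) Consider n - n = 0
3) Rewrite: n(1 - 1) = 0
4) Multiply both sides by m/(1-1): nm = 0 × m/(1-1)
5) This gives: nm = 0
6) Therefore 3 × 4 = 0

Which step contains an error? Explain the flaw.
Step 4: Multiply both sides by m/(1-1): nm = 0 × m/(1-1)

Step 4 multiplies both sides by m/(1-1). However, 1-1 = 0, so this is multiplication by m/0, which is undefined. We cannot multiply by an undefined expression.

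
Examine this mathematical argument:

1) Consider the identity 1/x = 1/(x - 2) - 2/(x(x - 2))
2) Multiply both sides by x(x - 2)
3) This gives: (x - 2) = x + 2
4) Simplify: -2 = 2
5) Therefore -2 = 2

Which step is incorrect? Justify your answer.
Step 3: This gives: (x - 2) = x + 2

Step 3 makes a sign error when clearing denominators. Multiplying -2/(x(x - 2)) by x(x - 2) gives -2, not +2. The correct result is (x - 2) = x - 2, which is trivially true, not (x - 2) = x + 2. (Step 1 is a valid identity: 1/(x - 2) - 2/(x(x - 2)) = (x - 2)/(x(x - 2)) = 1/x.)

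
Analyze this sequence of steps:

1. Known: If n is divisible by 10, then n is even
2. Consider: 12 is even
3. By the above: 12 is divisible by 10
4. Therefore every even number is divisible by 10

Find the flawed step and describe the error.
Step 3: By the above: 12 is divisible by 10

Step 3 commits the fallacy of affirming the consequent. The known fact 'divisible by 10 → even' does NOT imply 'even → divisible by 10'. That would be the converse, which is false. For example, 12 is even but 12 ÷ 10 = 1.20, which is not an integer.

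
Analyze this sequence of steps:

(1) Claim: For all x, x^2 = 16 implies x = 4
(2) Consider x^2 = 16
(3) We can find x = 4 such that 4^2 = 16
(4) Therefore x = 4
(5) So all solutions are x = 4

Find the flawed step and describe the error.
Step 4: Therefore x = 4

Step 4 incorrectly concludes that x = 4 is the only solution. The proof shows that x = 4 is A solution (existence), but does not show it is the ONLY solution (uniqueness). In fact, x = -4 is also a solution since (-4)^2 = 16. Finding one solution doesn't prove there are no others.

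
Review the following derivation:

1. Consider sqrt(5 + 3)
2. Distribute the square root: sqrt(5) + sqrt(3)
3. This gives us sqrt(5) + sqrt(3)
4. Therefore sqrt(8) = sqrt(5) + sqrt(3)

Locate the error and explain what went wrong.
Step 2: Distribute the square root: sqrt(5) + sqrt(3)

Step 2 incorrectly 'distributes' the square root over addition. The square root function does not distribute: sqrt(a + b) ≠ sqrt(a) + sqrt(b). In fact, sqrt(5 + 3) = sqrt(8) ≈ 2.8284, while sqrt(5) + sqrt(3) ≈ 3.9681.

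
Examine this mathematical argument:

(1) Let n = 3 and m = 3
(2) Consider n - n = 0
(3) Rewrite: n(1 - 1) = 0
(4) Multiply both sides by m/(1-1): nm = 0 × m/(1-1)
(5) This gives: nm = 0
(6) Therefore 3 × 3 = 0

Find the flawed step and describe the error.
Step 4: Multiply both sides by m/(1-1): nm = 0 × m/(1-1)

Step 4 multiplies both sides by m/(1-1). However, 1-1 = 0, so this is multiplication by m/0, which is undefined. We cannot multiply by an undefined expression.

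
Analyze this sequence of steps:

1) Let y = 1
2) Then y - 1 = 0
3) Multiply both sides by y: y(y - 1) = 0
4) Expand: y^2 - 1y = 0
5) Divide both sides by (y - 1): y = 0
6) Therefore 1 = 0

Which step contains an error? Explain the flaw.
Step 5: Divide both sides by (y - 1): y = 0

Step 5 divides both sides by (y - 1). However, since y = 1, we have (y - 1) = 0. Division by zero is undefined, making this step invalid.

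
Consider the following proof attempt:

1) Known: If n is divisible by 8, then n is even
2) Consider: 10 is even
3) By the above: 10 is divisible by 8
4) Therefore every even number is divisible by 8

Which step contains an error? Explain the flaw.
Step 3: By the above: 10 is divisible by 8

Step 3 commits the fallacy of affirming the consequent. The known fact 'divisible by 8 → even' does NOT imply 'even → divisible by 8'. That would be the converse, which is false. For example, 10 is even but 10 ÷ 8 = 1.25, which is not an integer.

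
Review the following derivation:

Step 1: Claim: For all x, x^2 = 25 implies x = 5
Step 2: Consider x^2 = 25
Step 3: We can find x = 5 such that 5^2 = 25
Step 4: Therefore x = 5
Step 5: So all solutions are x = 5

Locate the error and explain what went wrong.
Step 4: Therefore x = 5

Step 4 incorrectly concludes that x = 5 is the only solution. The proof shows that x = 5 is A solution (existence), but does not show it is the ONLY solution (uniqueness). In fact, x = -5 is also a solution since (-5)^2 = 25. Finding one solution doesn't prove there are no others.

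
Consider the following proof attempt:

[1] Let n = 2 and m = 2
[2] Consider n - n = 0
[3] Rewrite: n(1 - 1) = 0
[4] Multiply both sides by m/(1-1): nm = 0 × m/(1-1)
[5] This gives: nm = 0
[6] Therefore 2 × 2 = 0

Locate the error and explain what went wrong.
Step 4: Multiply both sides by m/(1-1): nm = 0 × m/(1-1)

Step 4 multiplies both sides by m/(1-1). However, 1-1 = 0, so this is multiplication by m/0, which is undefined. We cannot multiply by an undefined expression.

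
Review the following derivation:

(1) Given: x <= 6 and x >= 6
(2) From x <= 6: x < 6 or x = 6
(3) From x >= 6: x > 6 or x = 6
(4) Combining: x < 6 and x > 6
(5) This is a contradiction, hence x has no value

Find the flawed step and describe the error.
Step 4: Combining: x < 6 and x > 6

Step 4 incorrectly combines the conditions. From x <= 6 and x >= 6, the intersection is x = 6. The error treats the 'or' cases as 'and' requirements. The correct conclusion is that x = 6 is the unique solution, not that no solution exists.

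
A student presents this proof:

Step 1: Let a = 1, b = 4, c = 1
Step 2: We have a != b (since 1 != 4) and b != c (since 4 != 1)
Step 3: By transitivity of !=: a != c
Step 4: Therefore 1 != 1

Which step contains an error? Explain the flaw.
Step 3: By transitivity of !=: a != c

Step 3 incorrectly applies transitivity to the '!=' relation. Transitivity states: if a R b and b R c, then a R c. However, '!=' is not transitive. Counterexample: 1 != 4 and 4 != 1, but 1 = 1 (both equal 1). Transitivity holds for relations like <, <=, =, but not for !=.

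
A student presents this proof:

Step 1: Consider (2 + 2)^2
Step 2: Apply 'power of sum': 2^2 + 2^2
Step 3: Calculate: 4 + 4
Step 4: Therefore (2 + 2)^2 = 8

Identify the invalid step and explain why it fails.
Step 2: Apply 'power of sum': 2^2 + 2^2

Step 2 incorrectly applies a non-existent rule '(a+b)^n = a^n + b^n'. This is false in general. The correct expansion uses the binomial theorem. The actual value is (2 + 2)^2 = 4^2 = 16, not 8.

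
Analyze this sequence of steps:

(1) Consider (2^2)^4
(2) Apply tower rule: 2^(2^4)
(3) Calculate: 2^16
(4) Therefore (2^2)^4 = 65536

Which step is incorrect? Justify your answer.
Step 2: Apply tower rule: 2^(2^4)

Step 2 incorrectly states that (a^b)^c = a^(b^c). The correct rule is (a^b)^c = a^(b×c). The actual value is (2^2)^4 = 2^8 = 256, not 2^16 = 65536.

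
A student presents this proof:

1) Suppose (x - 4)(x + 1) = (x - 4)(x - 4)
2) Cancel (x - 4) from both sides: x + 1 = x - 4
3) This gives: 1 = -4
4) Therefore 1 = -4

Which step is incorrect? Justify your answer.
Step 2: Cancel (x - 4) from both sides: x + 1 = x - 4

Step 2 cancels (x - 4) from both sides. This is only valid if (x - 4) ≠ 0, i.e., x ≠ 4. When x = 4, both sides equal zero regardless of the other factors. The correct approach requires considering x = 4 as a separate case.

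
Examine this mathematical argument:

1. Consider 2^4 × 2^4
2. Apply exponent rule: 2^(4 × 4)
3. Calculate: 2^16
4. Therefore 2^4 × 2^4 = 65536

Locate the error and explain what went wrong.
Step 2: Apply exponent rule: 2^(4 × 4)

Step 2 incorrectly states that a^b × a^c = a^(b×c). The correct rule is a^b × a^c = a^(b+c). The actual value is 2^4 × 2^4 = 2^8 = 256, not 2^16 = 65536.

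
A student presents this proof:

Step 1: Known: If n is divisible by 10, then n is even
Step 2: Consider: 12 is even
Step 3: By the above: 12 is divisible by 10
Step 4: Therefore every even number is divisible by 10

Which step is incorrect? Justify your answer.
Step 3: By the above: 12 is divisible by 10

Step 3 commits the fallacy of affirming the consequent. The known fact 'divisible by 10 → even' does NOT imply 'even → divisible by 10'. That would be the converse, which is false. For example, 12 is even but 12 ÷ 10 = 1.20, which is not an integer.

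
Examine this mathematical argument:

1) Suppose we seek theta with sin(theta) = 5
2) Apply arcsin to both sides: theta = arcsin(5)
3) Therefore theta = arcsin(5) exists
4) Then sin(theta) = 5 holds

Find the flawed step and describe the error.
Step 2: Apply arcsin to both sides: theta = arcsin(5)

Step 2 applies arcsin to 5. However, arcsin(x) is only defined for x in [-1, 1] because sin(theta) can only produce values in that range. Since |5| > 1, arcsin(5) is undefined. There is no angle whose sine equals 5.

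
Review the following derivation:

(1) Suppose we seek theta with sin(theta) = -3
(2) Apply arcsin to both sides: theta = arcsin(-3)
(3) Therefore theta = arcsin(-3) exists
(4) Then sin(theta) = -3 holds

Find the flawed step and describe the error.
Step 2: Apply arcsin to both sides: theta = arcsin(-3)

Step 2 applies arcsin to -3. However, arcsin(x) is only defined for x in [-1, 1] because sin(theta) can only produce values in that range. Since |-3| > 1, arcsin(-3) is undefined. There is no angle whose sine equals -3.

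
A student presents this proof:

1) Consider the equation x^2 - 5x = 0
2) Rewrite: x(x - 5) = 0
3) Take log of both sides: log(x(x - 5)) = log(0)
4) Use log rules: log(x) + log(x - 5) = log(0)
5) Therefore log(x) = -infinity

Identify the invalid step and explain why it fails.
Step 3: Take log of both sides: log(x(x - 5)) = log(0)

Step 3 takes the logarithm of both sides, resulting in log(0) on the right side. The logarithm is only defined for positive numbers; log(0) is undefined (approaches negative infinity). This operation is invalid.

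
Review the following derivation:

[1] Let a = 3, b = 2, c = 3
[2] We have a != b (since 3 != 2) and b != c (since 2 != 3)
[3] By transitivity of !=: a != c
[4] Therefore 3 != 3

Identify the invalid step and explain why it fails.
Step 3: By transitivity of !=: a != c

Step 3 incorrectly applies transitivity to the '!=' relation. Transitivity states: if a R b and b R c, then a R c. However, '!=' is not transitive. Counterexample: 3 != 2 and 2 != 3, but 3 = 3 (both equal 3). Transitivity holds for relations like <, <=, =, but not for !=.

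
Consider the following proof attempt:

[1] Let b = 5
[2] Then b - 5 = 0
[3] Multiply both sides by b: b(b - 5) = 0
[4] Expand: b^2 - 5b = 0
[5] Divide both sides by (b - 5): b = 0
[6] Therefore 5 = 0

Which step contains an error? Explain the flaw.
Step 5: Divide both sides by (b - 5): b = 0

Step 5 divides both sides by (b - 5). However, since b = 5, we have (b - 5) = 0. Division by zero is undefined, making this step invalid.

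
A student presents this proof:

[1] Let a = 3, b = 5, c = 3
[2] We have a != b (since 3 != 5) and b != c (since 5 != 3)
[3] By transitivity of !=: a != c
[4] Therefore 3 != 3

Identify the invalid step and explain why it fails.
Step 3: By transitivity of !=: a != c

Step 3 incorrectly applies transitivity to the '!=' relation. Transitivity states: if a R b and b R c, then a R c. However, '!=' is not transitive. Counterexample: 3 != 5 and 5 != 3, but 3 = 3 (both equal 3). Transitivity holds for relations like <, <=, =, but not for !=.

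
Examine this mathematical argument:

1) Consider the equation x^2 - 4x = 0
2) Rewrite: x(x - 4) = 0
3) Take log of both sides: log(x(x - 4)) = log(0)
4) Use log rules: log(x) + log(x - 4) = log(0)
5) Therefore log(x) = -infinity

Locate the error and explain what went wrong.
Step 3: Take log of both sides: log(x(x - 4)) = log(0)

Step 3 takes the logarithm of both sides, resulting in log(0) on the right side. The logarithm is only defined for positive numbers; log(0) is undefined (approaches negative infinity). This operation is invalid.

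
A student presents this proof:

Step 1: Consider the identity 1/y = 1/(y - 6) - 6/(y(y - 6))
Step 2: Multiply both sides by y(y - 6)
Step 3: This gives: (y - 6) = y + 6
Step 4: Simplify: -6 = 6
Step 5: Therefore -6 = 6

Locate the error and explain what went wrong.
Step 3: This gives: (y - 6) = y + 6

Step 3 makes a sign error when clearing denominators. Multiplying -6/(y(y - 6)) by y(y - 6) gives -6, not +6. The correct result is (y - 6) = y - 6, which is trivially true, not (y - 6) = y + 6. (Step 1 is a valid identity: 1/(y - 6) - 6/(y(y - 6)) = (y - 6)/(y(y - 6)) = 1/y.)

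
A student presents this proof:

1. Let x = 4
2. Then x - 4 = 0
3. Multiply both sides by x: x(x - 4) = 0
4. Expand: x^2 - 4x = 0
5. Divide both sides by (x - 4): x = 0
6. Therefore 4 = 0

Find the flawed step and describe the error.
Step 5: Divide both sides by (x - 4): x = 0

Step 5 divides both sides by (x - 4). However, since x = 4, we have (x - 4) = 0. Division by zero is undefined, making this step invalid.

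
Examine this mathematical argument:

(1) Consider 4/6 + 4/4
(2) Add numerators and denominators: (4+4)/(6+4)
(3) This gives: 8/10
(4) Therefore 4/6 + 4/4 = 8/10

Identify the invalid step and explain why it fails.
Step 2: Add numerators and denominators: (4+4)/(6+4)

Step 2 incorrectly adds fractions by separately adding numerators and denominators. This is wrong. The correct method requires a common denominator: 4/6 + 4/4 = (4×4 + 4×6)/(6×4) = 40/24 = 5/3. The method used gives 8/10, which is different.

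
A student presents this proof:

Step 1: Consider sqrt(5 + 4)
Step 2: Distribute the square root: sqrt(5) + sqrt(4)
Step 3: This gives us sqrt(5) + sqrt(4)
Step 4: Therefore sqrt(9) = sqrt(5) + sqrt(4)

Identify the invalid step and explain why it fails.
Step 2: Distribute the square root: sqrt(5) + sqrt(4)

Step 2 incorrectly 'distributes' the square root over addition. The square root function does not distribute: sqrt(a + b) ≠ sqrt(a) + sqrt(b). In fact, sqrt(5 + 4) = sqrt(9) ≈ 3.0000, while sqrt(5) + sqrt(4) ≈ 4.2361.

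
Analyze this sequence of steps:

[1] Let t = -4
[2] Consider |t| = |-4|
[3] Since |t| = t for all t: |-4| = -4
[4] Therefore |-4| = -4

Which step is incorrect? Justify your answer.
Step 3: Since |t| = t for all t: |-4| = -4

Step 3 incorrectly states that |t| = t for all t. The correct definition is |t| = t when t >= 0, and |t| = -t when t < 0. Since -4 < 0, we have |-4| = -(-4) = 4, not -4.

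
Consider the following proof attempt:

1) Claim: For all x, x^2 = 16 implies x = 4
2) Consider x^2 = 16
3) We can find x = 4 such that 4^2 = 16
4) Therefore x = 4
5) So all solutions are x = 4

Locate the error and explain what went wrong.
Step 4: Therefore x = 4

Step 4 incorrectly concludes that x = 4 is the only solution. The proof shows that x = 4 is A solution (existence), but does not show it is the ONLY solution (uniqueness). In fact, x = -4 is also a solution since (-4)^2 = 16. Finding one solution doesn't prove there are no others.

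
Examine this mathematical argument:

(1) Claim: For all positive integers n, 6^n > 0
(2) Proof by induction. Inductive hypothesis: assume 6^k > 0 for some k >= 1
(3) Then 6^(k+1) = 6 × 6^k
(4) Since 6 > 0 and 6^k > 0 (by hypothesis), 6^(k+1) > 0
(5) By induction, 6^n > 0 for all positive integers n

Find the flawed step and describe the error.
Step 5: By induction, 6^n > 0 for all positive integers n

Step 5 concludes the proof by induction, but no base case was ever established. A valid induction proof requires: (1) a base case proving 6^1 > 0, and (2) an inductive step showing IF 6^k > 0 THEN 6^(k+1) > 0. Steps 2-4 correctly establish the inductive step, but without the base case the conclusion in step 5 does not follow.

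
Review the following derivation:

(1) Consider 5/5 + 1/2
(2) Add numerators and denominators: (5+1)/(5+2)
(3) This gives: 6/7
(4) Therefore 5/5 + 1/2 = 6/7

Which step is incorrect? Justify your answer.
Step 2: Add numerators and denominators: (5+1)/(5+2)

Step 2 incorrectly adds fractions by separately adding numerators and denominators. This is wrong. The correct method requires a common denominator: 5/5 + 1/2 = (5×2 + 1×5)/(5×2) = 15/10 = 3/2. The method used gives 6/7, which is different.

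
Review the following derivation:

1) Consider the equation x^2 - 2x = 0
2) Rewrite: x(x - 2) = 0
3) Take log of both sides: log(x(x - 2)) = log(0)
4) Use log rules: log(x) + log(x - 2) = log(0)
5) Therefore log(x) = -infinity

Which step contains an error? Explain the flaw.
Step 3: Take log of both sides: log(x(x - 2)) = log(0)

Step 3 takes the logarithm of both sides, resulting in log(0) on the right side. The logarithm is only defined for positive numbers; log(0) is undefined (approaches negative infinity). This operation is invalid.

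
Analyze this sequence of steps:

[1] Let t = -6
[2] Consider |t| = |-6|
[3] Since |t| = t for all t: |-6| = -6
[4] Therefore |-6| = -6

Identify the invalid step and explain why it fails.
Step 3: Since |t| = t for all t: |-6| = -6

Step 3 incorrectly states that |t| = t for all t. The correct definition is |t| = t when t >= 0, and |t| = -t when t < 0. Since -6 < 0, we have |-6| = -(-6) = 6, not -6.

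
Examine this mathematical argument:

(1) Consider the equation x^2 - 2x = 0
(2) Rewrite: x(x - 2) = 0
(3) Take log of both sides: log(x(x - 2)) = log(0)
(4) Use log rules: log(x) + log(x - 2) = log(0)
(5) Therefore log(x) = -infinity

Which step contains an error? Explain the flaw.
Step 3: Take log of both sides: log(x(x - 2)) = log(0)

Step 3 takes the logarithm of both sides, resulting in log(0) on the right side. The logarithm is only defined for positive numbers; log(0) is undefined (approaches negative infinity). This operation is invalid.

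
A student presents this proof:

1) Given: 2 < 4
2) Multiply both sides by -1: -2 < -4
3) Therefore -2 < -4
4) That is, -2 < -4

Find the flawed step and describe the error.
Step 2: Multiply both sides by -1: -2 < -4

Step 2 multiplies both sides by -1 but fails to reverse the inequality sign. When multiplying (or dividing) an inequality by a negative number, the direction must be reversed. Since 2 < 4, we should get -2 > -4, i.e., -2 > -4.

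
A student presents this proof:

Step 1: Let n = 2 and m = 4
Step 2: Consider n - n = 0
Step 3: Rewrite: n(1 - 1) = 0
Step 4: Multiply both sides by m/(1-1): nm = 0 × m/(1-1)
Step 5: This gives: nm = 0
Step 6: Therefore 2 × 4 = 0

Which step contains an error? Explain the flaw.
Step 4: Multiply both sides by m/(1-1): nm = 0 × m/(1-1)

Step 4 multiplies both sides by m/(1-1). However, 1-1 = 0, so this is multiplication by m/0, which is undefined. We cannot multiply by an undefined expression.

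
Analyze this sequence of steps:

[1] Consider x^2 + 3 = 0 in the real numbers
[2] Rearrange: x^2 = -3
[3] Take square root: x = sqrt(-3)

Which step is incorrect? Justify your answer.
Step 3: Take square root: x = sqrt(-3)

Step 3 takes the square root of -3, which is negative. In the real number system, the square root of a negative number is undefined. The equation x^2 + 3 = 0 has no real solutions. Square roots of negative numbers only exist in the complex numbers.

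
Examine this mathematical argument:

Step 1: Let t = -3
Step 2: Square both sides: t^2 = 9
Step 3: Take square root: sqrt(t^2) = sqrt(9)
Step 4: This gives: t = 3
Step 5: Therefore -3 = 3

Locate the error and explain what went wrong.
Step 4: This gives: t = 3

Step 4 incorrectly states that sqrt(t^2) = t. The correct identity is sqrt(t^2) = |t|. Since t = -3 < 0, we have sqrt(t^2) = |-3| = 3, not t = -3.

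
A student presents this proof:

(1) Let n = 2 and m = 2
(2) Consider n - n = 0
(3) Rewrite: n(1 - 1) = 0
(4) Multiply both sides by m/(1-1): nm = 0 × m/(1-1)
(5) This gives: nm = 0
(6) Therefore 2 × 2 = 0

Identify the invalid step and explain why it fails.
Step 4: Multiply both sides by m/(1-1): nm = 0 × m/(1-1)

Step 4 multiplies both sides by m/(1-1). However, 1-1 = 0, so this is multiplication by m/0, which is undefined. We cannot multiply by an undefined expression.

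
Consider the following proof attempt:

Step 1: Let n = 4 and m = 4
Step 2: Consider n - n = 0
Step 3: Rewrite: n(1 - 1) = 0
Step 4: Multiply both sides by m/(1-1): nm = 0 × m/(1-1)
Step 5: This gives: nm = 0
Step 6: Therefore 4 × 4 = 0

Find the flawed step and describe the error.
Step 4: Multiply both sides by m/(1-1): nm = 0 × m/(1-1)

Step 4 multiplies both sides by m/(1-1). However, 1-1 = 0, so this is multiplication by m/0, which is undefined. We cannot multiply by an undefined expression.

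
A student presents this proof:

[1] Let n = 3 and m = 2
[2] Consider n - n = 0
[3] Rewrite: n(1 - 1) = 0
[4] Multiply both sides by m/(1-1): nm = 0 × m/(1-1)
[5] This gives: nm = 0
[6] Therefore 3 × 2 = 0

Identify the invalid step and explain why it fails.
Step 4: Multiply both sides by m/(1-1): nm = 0 × m/(1-1)

Step 4 multiplies both sides by m/(1-1). However, 1-1 = 0, so this is multiplication by m/0, which is undefined. We cannot multiply by an undefined expression.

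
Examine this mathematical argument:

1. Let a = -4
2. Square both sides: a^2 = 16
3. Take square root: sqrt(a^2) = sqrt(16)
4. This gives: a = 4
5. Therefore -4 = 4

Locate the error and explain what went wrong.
Step 4: This gives: a = 4

Step 4 incorrectly states that sqrt(a^2) = a. The correct identity is sqrt(a^2) = |a|. Since a = -4 < 0, we have sqrt(a^2) = |-4| = 4, not a = -4.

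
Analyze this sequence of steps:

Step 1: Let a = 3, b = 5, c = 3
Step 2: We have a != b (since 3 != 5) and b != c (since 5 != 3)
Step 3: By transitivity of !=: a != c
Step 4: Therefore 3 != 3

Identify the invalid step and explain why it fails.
Step 3: By transitivity of !=: a != c

Step 3 incorrectly applies transitivity to the '!=' relation. Transitivity states: if a R b and b R c, then a R c. However, '!=' is not transitive. Counterexample: 3 != 5 and 5 != 3, but 3 = 3 (both equal 3). Transitivity holds for relations like <, <=, =, but not for !=.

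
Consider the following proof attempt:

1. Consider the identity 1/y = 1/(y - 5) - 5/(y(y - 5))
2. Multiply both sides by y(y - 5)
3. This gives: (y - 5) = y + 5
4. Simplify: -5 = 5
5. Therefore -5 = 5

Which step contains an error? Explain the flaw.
Step 3: This gives: (y - 5) = y + 5

Step 3 makes a sign error when clearing denominators. Multiplying -5/(y(y - 5)) by y(y - 5) gives -5, not +5. The correct result is (y - 5) = y - 5, which is trivially true, not (y - 5) = y + 5. (Step 1 is a valid identity: 1/(y - 5) - 5/(y(y - 5)) = (y - 5)/(y(y - 5)) = 1/y.)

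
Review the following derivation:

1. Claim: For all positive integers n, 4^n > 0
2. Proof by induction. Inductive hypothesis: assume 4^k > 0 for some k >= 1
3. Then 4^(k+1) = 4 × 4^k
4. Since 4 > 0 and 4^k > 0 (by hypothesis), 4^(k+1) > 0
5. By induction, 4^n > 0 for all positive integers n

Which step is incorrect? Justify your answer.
Step 5: By induction, 4^n > 0 for all positive integers n

Step 5 concludes the proof by induction, but no base case was ever established. A valid induction proof requires: (1) a base case proving 4^1 > 0, and (2) an inductive step showing IF 4^k > 0 THEN 4^(k+1) > 0. Steps 2-4 correctly establish the inductive step, but without the base case the conclusion in step 5 does not follow.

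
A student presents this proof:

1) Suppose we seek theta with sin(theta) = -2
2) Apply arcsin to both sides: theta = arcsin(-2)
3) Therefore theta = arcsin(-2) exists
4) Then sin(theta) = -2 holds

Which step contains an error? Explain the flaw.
Step 2: Apply arcsin to both sides: theta = arcsin(-2)

Step 2 applies arcsin to -2. However, arcsin(x) is only defined for x in [-1, 1] because sin(theta) can only produce values in that range. Since |-2| > 1, arcsin(-2) is undefined. There is no angle whose sine equals -2.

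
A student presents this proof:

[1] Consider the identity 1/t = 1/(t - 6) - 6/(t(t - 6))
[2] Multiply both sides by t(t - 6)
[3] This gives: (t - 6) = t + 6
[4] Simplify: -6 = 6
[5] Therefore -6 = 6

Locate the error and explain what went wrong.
Step 3: This gives: (t - 6) = t + 6

Step 3 makes a sign error when clearing denominators. Multiplying -6/(t(t - 6)) by t(t - 6) gives -6, not +6. The correct result is (t - 6) = t - 6, which is trivially true, not (t - 6) = t + 6. (Step 1 is a valid identity: 1/(t - 6) - 6/(t(t - 6)) = (t - 6)/(t(t - 6)) = 1/t.)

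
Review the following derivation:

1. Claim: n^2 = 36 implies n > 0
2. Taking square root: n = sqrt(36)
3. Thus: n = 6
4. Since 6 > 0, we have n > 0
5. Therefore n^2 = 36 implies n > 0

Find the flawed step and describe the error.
Step 2: Taking square root: n = sqrt(36)

Step 2 takes the square root and assumes the positive root only. The equation n^2 = 36 actually has two solutions: n = 6 and n = -6. The proof silently assumes n > 0 without justification, then uses this assumption to conclude n > 0, which is circular. The counterexample n = -6 shows the claim is false.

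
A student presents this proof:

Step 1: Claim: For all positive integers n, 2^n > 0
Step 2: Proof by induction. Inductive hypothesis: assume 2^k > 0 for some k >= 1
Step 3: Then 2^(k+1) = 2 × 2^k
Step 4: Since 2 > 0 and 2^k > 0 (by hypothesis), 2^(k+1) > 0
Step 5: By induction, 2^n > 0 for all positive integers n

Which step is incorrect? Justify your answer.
Step 5: By induction, 2^n > 0 for all positive integers n

Step 5 concludes the proof by induction, but no base case was ever established. A valid induction proof requires: (1) a base case proving 2^1 > 0, and (2) an inductive step showing IF 2^k > 0 THEN 2^(k+1) > 0. Steps 2-4 correctly establish the inductive step, but without the base case the conclusion in step 5 does not follow.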